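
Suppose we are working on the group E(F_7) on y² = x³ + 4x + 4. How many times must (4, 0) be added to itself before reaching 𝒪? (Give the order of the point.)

2P: (4, 0) + (4, 0): same x and y₁ ≡ -y₂, so the sum is 𝒪.
2P = 𝒪, so the order is 2.

2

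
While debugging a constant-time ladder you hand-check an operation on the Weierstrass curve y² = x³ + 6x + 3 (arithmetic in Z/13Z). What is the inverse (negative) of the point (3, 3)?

-(3, 3) = (3, -3 mod 13) = (3, 10).

(3, 10)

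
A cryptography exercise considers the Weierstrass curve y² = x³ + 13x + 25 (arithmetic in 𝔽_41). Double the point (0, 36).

(39, 27)

tangent at (0, 36): λ = (3·0² + 13)/(2·36) ≡ 13/31. 31⁻¹ ≡ 4 (mod 41) since 31·4 = 124 ≡ 1, so λ ≡ 13·4 ≡ 11.
  x = λ² - 0 - 0 = 121 - 0 ≡ 39; y = λ·(0 - 39) - 36 ≡ 27. → (39, 27)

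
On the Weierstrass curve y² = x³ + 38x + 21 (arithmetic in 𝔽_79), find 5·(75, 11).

Write Q = (75, 11).
Repeated addition: build up to 5Q.
2Q: tangent at (75, 11): λ = (3·75² + 38)/(2·11) ≡ 7/22. 22⁻¹ ≡ 18 (mod 79), so λ ≡ 7·18 ≡ 47.
  x = λ² - 75 - 75 = 2209 - 150 ≡ 5; y = λ·(75 - 5) - 11 ≡ 40. → (5, 40)
3Q: (5, 40) + (75, 11). λ = (11 - 40)/(75 - 5) ≡ 50/70 mod 79. 70⁻¹ ≡ 35 (mod 79) since 70·35 = 2450 ≡ 1, so λ ≡ 12.
  x = λ² - 5 - 75 = 144 - 80 ≡ 64; y = λ·(5 - 64) - 40 ≡ 42. → (64, 42)
4Q: (64, 42) + (75, 11). λ = (11 - 42)/(75 - 64) ≡ 48/11 mod 79. 11⁻¹ ≡ 36 (mod 79), so λ ≡ 69.
  x = λ² - 64 - 75 = 4761 - 139 ≡ 40; y = λ·(64 - 40) - 42 ≡ 34. → (40, 34)
5Q: (40, 34) + (75, 11). λ = (11 - 34)/(75 - 40) ≡ 56/35 mod 79. 35⁻¹ ≡ 70 (mod 79) since 35·70 = 2450 ≡ 1, so λ ≡ 49.
  x = λ² - 40 - 75 = 2401 - 115 ≡ 74; y = λ·(40 - 74) - 34 ≡ 38. → (74, 38)

(74, 38)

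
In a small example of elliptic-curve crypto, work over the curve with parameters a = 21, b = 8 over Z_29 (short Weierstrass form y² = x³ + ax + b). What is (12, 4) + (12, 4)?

tangent at (12, 4): λ = (3·12² + 21)/(2·4) ≡ 18/8. 8⁻¹ ≡ 11 (mod 29), so λ ≡ 18·11 ≡ 24.
  x = λ² - 12 - 12 = 576 - 24 ≡ 1; y = λ·(12 - 1) - 4 ≡ 28. → (1, 28)

(1, 28)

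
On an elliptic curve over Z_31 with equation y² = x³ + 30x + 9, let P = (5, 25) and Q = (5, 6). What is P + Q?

The two points share x = 5 and their y-coordinates satisfy 25 + 6 ≡ 0 (mod 31), so they are inverses. Their sum is 𝒪.

O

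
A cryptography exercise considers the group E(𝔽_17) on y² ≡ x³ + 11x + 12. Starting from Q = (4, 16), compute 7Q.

Repeated addition: build up to 7Q.
2Q: tangent at (4, 16): λ = (3·4² + 11)/(2·16) ≡ 8/15. 15⁻¹ ≡ 8 (mod 17), so λ ≡ 8·8 ≡ 13.
  x = λ² - 4 - 4 = 169 - 8 ≡ 8; y = λ·(4 - 8) - 16 ≡ 0. → (8, 0)
3Q: (8, 0) + (4, 16). λ = (16 - 0)/(4 - 8) ≡ 16/13 mod 17. 13⁻¹ ≡ 4 (mod 17) since 13·4 = 52 ≡ 1, so λ ≡ 13.
  x = λ² - 8 - 4 = 169 - 12 ≡ 4; y = λ·(8 - 4) - 0 ≡ 1. → (4, 1)
4Q: (4, 1) + (4, 16): same x and y₁ ≡ -y₂, so the sum is the point at infinity.
5Q: the point at infinity + (4, 16) = (4, 16) (identity).
6Q: tangent at (4, 16): λ = (3·4² + 11)/(2·16) ≡ 8/15. 15⁻¹ ≡ 8 (mod 17) since 15·8 = 120 ≡ 1, so λ ≡ 8·8 ≡ 13.
  x = λ² - 4 - 4 = 169 - 8 ≡ 8; y = λ·(4 - 8) - 16 ≡ 0. → (8, 0)
7Q: (8, 0) + (4, 16). λ = (16 - 0)/(4 - 8) ≡ 16/13 mod 17. 13⁻¹ ≡ 4 (mod 17) since 13·4 = 52 ≡ 1, so λ ≡ 13.
  x = λ² - 8 - 4 = 169 - 12 ≡ 4; y = λ·(8 - 4) - 0 ≡ 1. → (4, 1)

(4, 1)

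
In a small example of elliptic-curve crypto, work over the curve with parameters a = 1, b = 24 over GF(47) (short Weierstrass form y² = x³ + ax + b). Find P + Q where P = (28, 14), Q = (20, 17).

(28, 14) + (20, 17). λ = (17 - 14)/(20 - 28) ≡ 3/39 mod 47. 39⁻¹ ≡ 41 (mod 47) since 39·41 = 1599 ≡ 1, so λ ≡ 29.
  x = λ² - 28 - 20 = 841 - 48 ≡ 41; y = λ·(28 - 41) - 14 ≡ 32. → (41, 32)

(41, 32)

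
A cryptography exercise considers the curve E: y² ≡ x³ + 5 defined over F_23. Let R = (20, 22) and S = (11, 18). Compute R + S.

(20, 22) + (11, 18). λ = (18 - 22)/(11 - 20) ≡ 19/14 mod 23. 14⁻¹ ≡ 5 (mod 23), so λ ≡ 3.
  x = λ² - 20 - 11 = 9 - 31 ≡ 1; y = λ·(20 - 1) - 22 ≡ 12. → (1, 12)

(1, 12)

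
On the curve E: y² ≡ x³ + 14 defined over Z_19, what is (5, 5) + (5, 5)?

(13, 11)

tangent at (5, 5): λ = (3·5² + 0)/(2·5) ≡ 18/10. 10⁻¹ ≡ 2 (mod 19), so λ ≡ 18·2 ≡ 17.
  x = λ² - 5 - 5 = 289 - 10 ≡ 13; y = λ·(5 - 13) - 5 ≡ 11. → (13, 11)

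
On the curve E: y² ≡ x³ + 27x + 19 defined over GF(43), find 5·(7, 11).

(29, 37)

Write G = (7, 11).
Double-and-add on 5 = (101)₂. Start with G = (7, 11) for the leading 1-bit.
double: tangent at (7, 11): λ = (3·7² + 27)/(2·11) ≡ 2/22. 22⁻¹ ≡ 2 (mod 43) since 22·2 = 44 ≡ 1, so λ ≡ 2·2 ≡ 4.
  x = λ² - 7 - 7 = 16 - 14 ≡ 2; y = λ·(7 - 2) - 11 ≡ 9. → (2, 9)
double: tangent at (2, 9): λ = (3·2² + 27)/(2·9) ≡ 39/18. 18⁻¹ ≡ 12 (mod 43), so λ ≡ 39·12 ≡ 38.
  x = λ² - 2 - 2 = 1444 - 4 ≡ 21; y = λ·(2 - 21) - 9 ≡ 0. → (21, 0)
add G: (21, 0) + (7, 11). λ = (11 - 0)/(7 - 21) ≡ 11/29 mod 43. 29⁻¹ ≡ 3 (mod 43) since 29·3 = 87 ≡ 1, so λ ≡ 33.
  x = λ² - 21 - 7 = 1089 - 28 ≡ 29; y = λ·(21 - 29) - 0 ≡ 37. → (29, 37)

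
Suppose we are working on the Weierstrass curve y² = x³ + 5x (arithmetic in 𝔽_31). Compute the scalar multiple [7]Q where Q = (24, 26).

Double-and-add on 7 = (111)₂. Start with Q = (24, 26) for the leading 1-bit.
double: tangent at (24, 26): λ = (3·24² + 5)/(2·26) ≡ 28/21. 21⁻¹ ≡ 3 (mod 31) since 21·3 = 63 ≡ 1, so λ ≡ 28·3 ≡ 22.
  x = λ² - 24 - 24 = 484 - 48 ≡ 2; y = λ·(24 - 2) - 26 ≡ 24. → (2, 24)
add Q: (2, 24) + (24, 26). λ = (26 - 24)/(24 - 2) ≡ 2/22 mod 31. 22⁻¹ ≡ 24 (mod 31) since 22·24 = 528 ≡ 1, so λ ≡ 17.
  x = λ² - 2 - 24 = 289 - 26 ≡ 15; y = λ·(2 - 15) - 24 ≡ 3. → (15, 3)
double: tangent at (15, 3): λ = (3·15² + 5)/(2·3) ≡ 29/6. 6⁻¹ ≡ 26 (mod 31) since 6·26 = 156 ≡ 1, so λ ≡ 29·26 ≡ 10.
  x = λ² - 15 - 15 = 100 - 30 ≡ 8; y = λ·(15 - 8) - 3 ≡ 5. → (8, 5)
add Q: (8, 5) + (24, 26). λ = (26 - 5)/(24 - 8) ≡ 21/16 mod 31. 16⁻¹ ≡ 2 (mod 31), so λ ≡ 11.
  x = λ² - 8 - 24 = 121 - 32 ≡ 27; y = λ·(8 - 27) - 5 ≡ 3. → (27, 3)

(27, 3)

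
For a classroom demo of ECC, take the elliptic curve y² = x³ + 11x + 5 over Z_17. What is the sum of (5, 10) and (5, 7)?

The two points share x = 5 and their y-coordinates satisfy 10 + 7 ≡ 0 (mod 17), so they are inverses. Their sum is O.

O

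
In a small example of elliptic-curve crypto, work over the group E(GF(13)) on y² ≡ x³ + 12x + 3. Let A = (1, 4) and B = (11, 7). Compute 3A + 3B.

(3, 1)

First 3A:
Repeated addition: build up to 3A.
2A: tangent at (1, 4): λ = (3·1² + 12)/(2·4) ≡ 2/8. 8⁻¹ ≡ 5 (mod 13), so λ ≡ 2·5 ≡ 10.
  x = λ² - 1 - 1 = 100 - 2 ≡ 7; y = λ·(1 - 7) - 4 ≡ 1. → (7, 1)
3A: (7, 1) + (1, 4). λ = (4 - 1)/(1 - 7) ≡ 3/7 mod 13. 7⁻¹ ≡ 2 (mod 13), so λ ≡ 6.
  x = λ² - 7 - 1 = 36 - 8 ≡ 2; y = λ·(7 - 2) - 1 ≡ 3. → (2, 3)
3A = (2, 3).
Next 3B:
Repeated addition: build up to 3B.
2B: tangent at (11, 7): λ = (3·11² + 12)/(2·7) ≡ 11/1. 1⁻¹ ≡ 1 (mod 13), so λ ≡ 11·1 ≡ 11.
  x = λ² - 11 - 11 = 121 - 22 ≡ 8; y = λ·(11 - 8) - 7 ≡ 0. → (8, 0)
3B: (8, 0) + (11, 7). λ = (7 - 0)/(11 - 8) ≡ 7/3 mod 13. 3⁻¹ ≡ 9 (mod 13), so λ ≡ 11.
  x = λ² - 8 - 11 = 121 - 19 ≡ 11; y = λ·(8 - 11) - 0 ≡ 6. → (11, 6)
3B = (11, 6).
Finally 3A + 3B:
(2, 3) + (11, 6). λ = (6 - 3)/(11 - 2) ≡ 3/9 mod 13. 9⁻¹ ≡ 3 (mod 13), so λ ≡ 9.
  x = λ² - 2 - 11 = 81 - 13 ≡ 3; y = λ·(2 - 3) - 3 ≡ 1. → (3, 1)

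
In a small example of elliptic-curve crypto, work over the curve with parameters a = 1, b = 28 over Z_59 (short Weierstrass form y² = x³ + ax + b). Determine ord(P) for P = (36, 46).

3

2P: tangent at (36, 46): λ = (3·36² + 1)/(2·46) ≡ 54/33. 33⁻¹ ≡ 34 (mod 59) since 33·34 = 1122 ≡ 1, so λ ≡ 54·34 ≡ 7.
  x = λ² - 36 - 36 = 49 - 72 ≡ 36; y = λ·(36 - 36) - 46 ≡ 13. → (36, 13)
3P: (36, 13) + (36, 46): same x and y₁ ≡ -y₂, so the sum is O.
3P = O, so the order is 3.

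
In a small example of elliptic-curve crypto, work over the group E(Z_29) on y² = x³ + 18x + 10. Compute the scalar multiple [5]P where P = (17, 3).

O

Double-and-add on 5 = (101)₂. Start with P = (17, 3) for the leading 1-bit.
double: tangent at (17, 3): λ = (3·17² + 18)/(2·3) ≡ 15/6. 6⁻¹ ≡ 5 (mod 29) since 6·5 = 30 ≡ 1, so λ ≡ 15·5 ≡ 17.
  x = λ² - 17 - 17 = 289 - 34 ≡ 23; y = λ·(17 - 23) - 3 ≡ 11. → (23, 11)
double: tangent at (23, 11): λ = (3·23² + 18)/(2·11) ≡ 10/22. 22⁻¹ ≡ 4 (mod 29) since 22·4 = 88 ≡ 1, so λ ≡ 10·4 ≡ 11.
  x = λ² - 23 - 23 = 121 - 46 ≡ 17; y = λ·(23 - 17) - 11 ≡ 26. → (17, 26)
add P: (17, 26) + (17, 3): same x and y₁ ≡ -y₂, so the sum is 𝒪.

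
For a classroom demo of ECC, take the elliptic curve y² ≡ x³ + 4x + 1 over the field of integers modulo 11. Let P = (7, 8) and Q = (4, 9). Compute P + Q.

(5, 6)

(7, 8) + (4, 9). λ = (9 - 8)/(4 - 7) ≡ 1/8 mod 11. 8⁻¹ ≡ 7 (mod 11) since 8·7 = 56 ≡ 1, so λ ≡ 7.
  x = λ² - 7 - 4 = 49 - 11 ≡ 5; y = λ·(7 - 5) - 8 ≡ 6. → (5, 6)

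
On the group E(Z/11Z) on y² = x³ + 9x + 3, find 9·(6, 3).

(8, 9)

Write Q = (6, 3).
Double-and-add on 9 = (1001)₂. Start with Q = (6, 3) for the leading 1-bit.
double: tangent at (6, 3): λ = (3·6² + 9)/(2·3) ≡ 7/6. 6⁻¹ ≡ 2 (mod 11), so λ ≡ 7·2 ≡ 3.
  x = λ² - 6 - 6 = 9 - 12 ≡ 8; y = λ·(6 - 8) - 3 ≡ 2. → (8, 2)
double: tangent at (8, 2): λ = (3·8² + 9)/(2·2) ≡ 3/4. 4⁻¹ ≡ 3 (mod 11) since 4·3 = 12 ≡ 1, so λ ≡ 3·3 ≡ 9.
  x = λ² - 8 - 8 = 81 - 16 ≡ 10; y = λ·(8 - 10) - 2 ≡ 2. → (10, 2)
double: tangent at (10, 2): λ = (3·10² + 9)/(2·2) ≡ 1/4. 4⁻¹ ≡ 3 (mod 11) since 4·3 = 12 ≡ 1, so λ ≡ 1·3 ≡ 3.
  x = λ² - 10 - 10 = 9 - 20 ≡ 0; y = λ·(10 - 0) - 2 ≡ 6. → (0, 6)
add Q: (0, 6) + (6, 3). λ = (3 - 6)/(6 - 0) ≡ 8/6 mod 11. 6⁻¹ ≡ 2 (mod 11), so λ ≡ 5.
  x = λ² - 0 - 6 = 25 - 6 ≡ 8; y = λ·(0 - 8) - 6 ≡ 9. → (8, 9)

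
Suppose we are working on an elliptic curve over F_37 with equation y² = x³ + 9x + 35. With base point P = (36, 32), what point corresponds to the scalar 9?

Repeated addition: build up to 9P.
2P: tangent at (36, 32): λ = (3·36² + 9)/(2·32) ≡ 12/27. 27⁻¹ ≡ 11 (mod 37) since 27·11 = 297 ≡ 1, so λ ≡ 12·11 ≡ 21.
  x = λ² - 36 - 36 = 441 - 72 ≡ 36; y = λ·(36 - 36) - 32 ≡ 5. → (36, 5)
3P: (36, 5) + (36, 32): same x and y₁ ≡ -y₂, so the sum is 𝒪.
4P: 𝒪 + (36, 32) = (36, 32) (identity).
5P: tangent at (36, 32): λ = (3·36² + 9)/(2·32) ≡ 12/27. 27⁻¹ ≡ 11 (mod 37), so λ ≡ 12·11 ≡ 21.
  x = λ² - 36 - 36 = 441 - 72 ≡ 36; y = λ·(36 - 36) - 32 ≡ 5. → (36, 5)
6P: (36, 5) + (36, 32): same x and y₁ ≡ -y₂, so the sum is 𝒪.
7P: 𝒪 + (36, 32) = (36, 32) (identity).
8P: tangent at (36, 32): λ = (3·36² + 9)/(2·32) ≡ 12/27. 27⁻¹ ≡ 11 (mod 37), so λ ≡ 12·11 ≡ 21.
  x = λ² - 36 - 36 = 441 - 72 ≡ 36; y = λ·(36 - 36) - 32 ≡ 5. → (36, 5)
9P: (36, 5) + (36, 32): same x and y₁ ≡ -y₂, so the sum is 𝒪.

O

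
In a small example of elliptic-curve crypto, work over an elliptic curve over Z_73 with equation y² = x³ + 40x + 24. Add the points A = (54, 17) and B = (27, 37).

(54, 17) + (27, 37). λ = (37 - 17)/(27 - 54) ≡ 20/46 mod 73. 46⁻¹ ≡ 27 (mod 73), so λ ≡ 29.
  x = λ² - 54 - 27 = 841 - 81 ≡ 30; y = λ·(54 - 30) - 17 ≡ 22. → (30, 22)

(30, 22)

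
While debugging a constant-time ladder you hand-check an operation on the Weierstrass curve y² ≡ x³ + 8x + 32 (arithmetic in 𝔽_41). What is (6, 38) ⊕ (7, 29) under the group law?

(27, 28)

(6, 38) + (7, 29). λ = (29 - 38)/(7 - 6) ≡ 32/1 mod 41. 1⁻¹ ≡ 1 (mod 41) since 1·1 = 1 ≡ 1, so λ ≡ 32.
  x = λ² - 6 - 7 = 1024 - 13 ≡ 27; y = λ·(6 - 27) - 38 ≡ 28. → (27, 28)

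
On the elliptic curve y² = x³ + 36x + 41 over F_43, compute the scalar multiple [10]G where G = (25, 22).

Repeated addition: build up to 10G.
2G: tangent at (25, 22): λ = (3·25² + 36)/(2·22) ≡ 19/1. 1⁻¹ ≡ 1 (mod 43), so λ ≡ 19·1 ≡ 19.
  x = λ² - 25 - 25 = 361 - 50 ≡ 10; y = λ·(25 - 10) - 22 ≡ 5. → (10, 5)
3G: (10, 5) + (25, 22). λ = (22 - 5)/(25 - 10) ≡ 17/15 mod 43. 15⁻¹ ≡ 23 (mod 43) since 15·23 = 345 ≡ 1, so λ ≡ 4.
  x = λ² - 10 - 25 = 16 - 35 ≡ 24; y = λ·(10 - 24) - 5 ≡ 25. → (24, 25)
4G: (24, 25) + (25, 22). λ = (22 - 25)/(25 - 24) ≡ 40/1 mod 43. 1⁻¹ ≡ 1 (mod 43), so λ ≡ 40.
  x = λ² - 24 - 25 = 1600 - 49 ≡ 3; y = λ·(24 - 3) - 25 ≡ 41. → (3, 41)
5G: (3, 41) + (25, 22). λ = (22 - 41)/(25 - 3) ≡ 24/22 mod 43. 22⁻¹ ≡ 2 (mod 43) since 22·2 = 44 ≡ 1, so λ ≡ 5.
  x = λ² - 3 - 25 = 25 - 28 ≡ 40; y = λ·(3 - 40) - 41 ≡ 32. → (40, 32)
6G: (40, 32) + (25, 22). λ = (22 - 32)/(25 - 40) ≡ 33/28 mod 43. 28⁻¹ ≡ 20 (mod 43) since 28·20 = 560 ≡ 1, so λ ≡ 15.
  x = λ² - 40 - 25 = 225 - 65 ≡ 31; y = λ·(40 - 31) - 32 ≡ 17. → (31, 17)
7G: (31, 17) + (25, 22). λ = (22 - 17)/(25 - 31) ≡ 5/37 mod 43. 37⁻¹ ≡ 7 (mod 43) since 37·7 = 259 ≡ 1, so λ ≡ 35.
  x = λ² - 31 - 25 = 1225 - 56 ≡ 8; y = λ·(31 - 8) - 17 ≡ 14. → (8, 14)
8G: (8, 14) + (25, 22). λ = (22 - 14)/(25 - 8) ≡ 8/17 mod 43. 17⁻¹ ≡ 38 (mod 43), so λ ≡ 3.
  x = λ² - 8 - 25 = 9 - 33 ≡ 19; y = λ·(8 - 19) - 14 ≡ 39. → (19, 39)
9G: (19, 39) + (25, 22). λ = (22 - 39)/(25 - 19) ≡ 26/6 mod 43. 6⁻¹ ≡ 36 (mod 43), so λ ≡ 33.
  x = λ² - 19 - 25 = 1089 - 44 ≡ 13; y = λ·(19 - 13) - 39 ≡ 30. → (13, 30)
10G: (13, 30) + (25, 22). λ = (22 - 30)/(25 - 13) ≡ 35/12 mod 43. 12⁻¹ ≡ 18 (mod 43) since 12·18 = 216 ≡ 1, so λ ≡ 28.
  x = λ² - 13 - 25 = 784 - 38 ≡ 15; y = λ·(13 - 15) - 30 ≡ 0. → (15, 0)

(15, 0)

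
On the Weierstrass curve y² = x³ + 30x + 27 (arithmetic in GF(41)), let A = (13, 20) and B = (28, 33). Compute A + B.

(31, 30)

(13, 20) + (28, 33). λ = (33 - 20)/(28 - 13) ≡ 13/15 mod 41. 15⁻¹ ≡ 11 (mod 41), so λ ≡ 20.
  x = λ² - 13 - 28 = 400 - 41 ≡ 31; y = λ·(13 - 31) - 20 ≡ 30. → (31, 30)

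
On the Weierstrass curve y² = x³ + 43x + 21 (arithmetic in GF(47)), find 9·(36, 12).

(46, 27)

Write Q = (36, 12).
Double-and-add on 9 = (1001)₂. Start with Q = (36, 12) for the leading 1-bit.
double: tangent at (36, 12): λ = (3·36² + 43)/(2·12) ≡ 30/24. 24⁻¹ ≡ 2 (mod 47) since 24·2 = 48 ≡ 1, so λ ≡ 30·2 ≡ 13.
  x = λ² - 36 - 36 = 169 - 72 ≡ 3; y = λ·(36 - 3) - 12 ≡ 41. → (3, 41)
double: tangent at (3, 41): λ = (3·3² + 43)/(2·41) ≡ 23/35. 35⁻¹ ≡ 43 (mod 47), so λ ≡ 23·43 ≡ 2.
  x = λ² - 3 - 3 = 4 - 6 ≡ 45; y = λ·(3 - 45) - 41 ≡ 16. → (45, 16)
double: tangent at (45, 16): λ = (3·45² + 43)/(2·16) ≡ 8/32. 32⁻¹ ≡ 25 (mod 47), so λ ≡ 8·25 ≡ 12.
  x = λ² - 45 - 45 = 144 - 90 ≡ 7; y = λ·(45 - 7) - 16 ≡ 17. → (7, 17)
add Q: (7, 17) + (36, 12). λ = (12 - 17)/(36 - 7) ≡ 42/29 mod 47. 29⁻¹ ≡ 13 (mod 47), so λ ≡ 29.
  x = λ² - 7 - 36 = 841 - 43 ≡ 46; y = λ·(7 - 46) - 17 ≡ 27. → (46, 27)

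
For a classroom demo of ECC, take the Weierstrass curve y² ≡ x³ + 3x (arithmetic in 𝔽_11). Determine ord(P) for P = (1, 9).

2P: tangent at (1, 9): λ = (3·1² + 3)/(2·9) ≡ 6/7. 7⁻¹ ≡ 8 (mod 11), so λ ≡ 6·8 ≡ 4.
  x = λ² - 1 - 1 = 16 - 2 ≡ 3; y = λ·(1 - 3) - 9 ≡ 5. → (3, 5)
3P: (3, 5) + (1, 9). λ = (9 - 5)/(1 - 3) ≡ 4/9 mod 11. 9⁻¹ ≡ 5 (mod 11), so λ ≡ 9.
  x = λ² - 3 - 1 = 81 - 4 ≡ 0; y = λ·(3 - 0) - 5 ≡ 0. → (0, 0)
4P: (0, 0) + (1, 9). λ = (9 - 0)/(1 - 0) ≡ 9/1 mod 11. 1⁻¹ ≡ 1 (mod 11), so λ ≡ 9.
  x = λ² - 0 - 1 = 81 - 1 ≡ 3; y = λ·(0 - 3) - 0 ≡ 6. → (3, 6)
5P: (3, 6) + (1, 9). λ = (9 - 6)/(1 - 3) ≡ 3/9 mod 11. 9⁻¹ ≡ 5 (mod 11), so λ ≡ 4.
  x = λ² - 3 - 1 = 16 - 4 ≡ 1; y = λ·(3 - 1) - 6 ≡ 2. → (1, 2)
6P: (1, 2) + (1, 9): same x and y₁ ≡ -y₂, so the sum is 𝒪.
6P = 𝒪, so the order is 6.

6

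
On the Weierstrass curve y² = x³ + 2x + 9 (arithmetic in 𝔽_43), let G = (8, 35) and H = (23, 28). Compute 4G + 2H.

First 4G:
Double-and-add on 4 = (100)₂. Start with G = (8, 35) for the leading 1-bit.
double: tangent at (8, 35): λ = (3·8² + 2)/(2·35) ≡ 22/27. 27⁻¹ ≡ 8 (mod 43) since 27·8 = 216 ≡ 1, so λ ≡ 22·8 ≡ 4.
  x = λ² - 8 - 8 = 16 - 16 ≡ 0; y = λ·(8 - 0) - 35 ≡ 40. → (0, 40)
double: tangent at (0, 40): λ = (3·0² + 2)/(2·40) ≡ 2/37. 37⁻¹ ≡ 7 (mod 43), so λ ≡ 2·7 ≡ 14.
  x = λ² - 0 - 0 = 196 - 0 ≡ 24; y = λ·(0 - 24) - 40 ≡ 11. → (24, 11)
4G = (24, 11).
Next 2H:
Repeated addition: build up to 2H.
2H: tangent at (23, 28): λ = (3·23² + 2)/(2·28) ≡ 41/13. 13⁻¹ ≡ 10 (mod 43), so λ ≡ 41·10 ≡ 23.
  x = λ² - 23 - 23 = 529 - 46 ≡ 10; y = λ·(23 - 10) - 28 ≡ 13. → (10, 13)
2H = (10, 13).
Finally 4G + 2H:
(24, 11) + (10, 13). λ = (13 - 11)/(10 - 24) ≡ 2/29 mod 43. 29⁻¹ ≡ 3 (mod 43), so λ ≡ 6.
  x = λ² - 24 - 10 = 36 - 34 ≡ 2; y = λ·(24 - 2) - 11 ≡ 35. → (2, 35)

(2, 35)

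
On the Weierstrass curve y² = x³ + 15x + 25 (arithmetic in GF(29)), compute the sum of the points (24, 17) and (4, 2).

(7, 3)

(24, 17) + (4, 2). λ = (2 - 17)/(4 - 24) ≡ 14/9 mod 29. 9⁻¹ ≡ 13 (mod 29), so λ ≡ 8.
  x = λ² - 24 - 4 = 64 - 28 ≡ 7; y = λ·(24 - 7) - 17 ≡ 3. → (7, 3)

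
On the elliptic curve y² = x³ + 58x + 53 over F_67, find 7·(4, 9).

Write Q = (4, 9).
Double-and-add on 7 = (111)₂. Start with Q = (4, 9) for the leading 1-bit.
double: tangent at (4, 9): λ = (3·4² + 58)/(2·9) ≡ 39/18. 18⁻¹ ≡ 41 (mod 67) since 18·41 = 738 ≡ 1, so λ ≡ 39·41 ≡ 58.
  x = λ² - 4 - 4 = 3364 - 8 ≡ 6; y = λ·(4 - 6) - 9 ≡ 9. → (6, 9)
add Q: (6, 9) + (4, 9). λ = (9 - 9)/(4 - 6) ≡ 0/65 mod 67. 65⁻¹ ≡ 33 (mod 67), so λ ≡ 0.
  x = λ² - 6 - 4 = 0 - 10 ≡ 57; y = λ·(6 - 57) - 9 ≡ 58. → (57, 58)
double: tangent at (57, 58): λ = (3·57² + 58)/(2·58) ≡ 23/49. 49⁻¹ ≡ 26 (mod 67), so λ ≡ 23·26 ≡ 62.
  x = λ² - 57 - 57 = 3844 - 114 ≡ 45; y = λ·(57 - 45) - 58 ≡ 16. → (45, 16)
add Q: (45, 16) + (4, 9). λ = (9 - 16)/(4 - 45) ≡ 60/26 mod 67. 26⁻¹ ≡ 49 (mod 67) since 26·49 = 1274 ≡ 1, so λ ≡ 59.
  x = λ² - 45 - 4 = 3481 - 49 ≡ 15; y = λ·(45 - 15) - 16 ≡ 12. → (15, 12)

(15, 12)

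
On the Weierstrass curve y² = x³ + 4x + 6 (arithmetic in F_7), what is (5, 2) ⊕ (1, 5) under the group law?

(2, 1)

(5, 2) + (1, 5). λ = (5 - 2)/(1 - 5) ≡ 3/3 mod 7. 3⁻¹ ≡ 5 (mod 7) since 3·5 = 15 ≡ 1, so λ ≡ 1.
  x = λ² - 5 - 1 = 1 - 6 ≡ 2; y = λ·(5 - 2) - 2 ≡ 1. → (2, 1)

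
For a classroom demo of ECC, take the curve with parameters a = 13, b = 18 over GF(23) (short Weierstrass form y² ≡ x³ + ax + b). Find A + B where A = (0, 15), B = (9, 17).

(22, 21)

(0, 15) + (9, 17). λ = (17 - 15)/(9 - 0) ≡ 2/9 mod 23. 9⁻¹ ≡ 18 (mod 23), so λ ≡ 13.
  x = λ² - 0 - 9 = 169 - 9 ≡ 22; y = λ·(0 - 22) - 15 ≡ 21. → (22, 21)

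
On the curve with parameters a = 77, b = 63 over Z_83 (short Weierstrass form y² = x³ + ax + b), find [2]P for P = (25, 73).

(37, 69)

tangent at (25, 73): λ = (3·25² + 77)/(2·73) ≡ 43/63. 63⁻¹ ≡ 29 (mod 83), so λ ≡ 43·29 ≡ 2.
  x = λ² - 25 - 25 = 4 - 50 ≡ 37; y = λ·(25 - 37) - 73 ≡ 69. → (37, 69)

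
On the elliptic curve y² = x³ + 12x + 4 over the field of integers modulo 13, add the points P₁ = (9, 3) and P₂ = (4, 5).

(9, 3) + (4, 5). λ = (5 - 3)/(4 - 9) ≡ 2/8 mod 13. 8⁻¹ ≡ 5 (mod 13), so λ ≡ 10.
  x = λ² - 9 - 4 = 100 - 13 ≡ 9; y = λ·(9 - 9) - 3 ≡ 10. → (9, 10)

(9, 10)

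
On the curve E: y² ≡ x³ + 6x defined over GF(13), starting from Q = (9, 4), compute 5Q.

O

Double-and-add on 5 = (101)₂. Start with Q = (9, 4) for the leading 1-bit.
double: tangent at (9, 4): λ = (3·9² + 6)/(2·4) ≡ 2/8. 8⁻¹ ≡ 5 (mod 13), so λ ≡ 2·5 ≡ 10.
  x = λ² - 9 - 9 = 100 - 18 ≡ 4; y = λ·(9 - 4) - 4 ≡ 7. → (4, 7)
double: tangent at (4, 7): λ = (3·4² + 6)/(2·7) ≡ 2/1. 1⁻¹ ≡ 1 (mod 13) since 1·1 = 1 ≡ 1, so λ ≡ 2·1 ≡ 2.
  x = λ² - 4 - 4 = 4 - 8 ≡ 9; y = λ·(4 - 9) - 7 ≡ 9. → (9, 9)
add Q: (9, 9) + (9, 4): same x and y₁ ≡ -y₂, so the sum is 𝒪.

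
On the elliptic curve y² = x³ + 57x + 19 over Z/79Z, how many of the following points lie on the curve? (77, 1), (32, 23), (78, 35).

1

(77, 1): 1² ≡ 1, rhs ≡ 55 → off.
(32, 23): 23² ≡ 55, rhs ≡ 9 → off.
(78, 35): 35² ≡ 40, rhs ≡ 40 → on.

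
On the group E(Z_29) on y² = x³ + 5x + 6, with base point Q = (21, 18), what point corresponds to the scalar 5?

Double-and-add on 5 = (101)₂. Start with Q = (21, 18) for the leading 1-bit.
double: tangent at (21, 18): λ = (3·21² + 5)/(2·18) ≡ 23/7. 7⁻¹ ≡ 25 (mod 29), so λ ≡ 23·25 ≡ 24.
  x = λ² - 21 - 21 = 576 - 42 ≡ 12; y = λ·(21 - 12) - 18 ≡ 24. → (12, 24)
double: tangent at (12, 24): λ = (3·12² + 5)/(2·24) ≡ 2/19. 19⁻¹ ≡ 26 (mod 29), so λ ≡ 2·26 ≡ 23.
  x = λ² - 12 - 12 = 529 - 24 ≡ 12; y = λ·(12 - 12) - 24 ≡ 5. → (12, 5)
add Q: (12, 5) + (21, 18). λ = (18 - 5)/(21 - 12) ≡ 13/9 mod 29. 9⁻¹ ≡ 13 (mod 29) since 9·13 = 117 ≡ 1, so λ ≡ 24.
  x = λ² - 12 - 21 = 576 - 33 ≡ 21; y = λ·(12 - 21) - 5 ≡ 11. → (21, 11)

(21, 11)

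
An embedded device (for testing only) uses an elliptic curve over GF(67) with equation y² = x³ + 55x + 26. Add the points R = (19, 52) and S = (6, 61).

(29, 58)

(19, 52) + (6, 61). λ = (61 - 52)/(6 - 19) ≡ 9/54 mod 67. 54⁻¹ ≡ 36 (mod 67), so λ ≡ 56.
  x = λ² - 19 - 6 = 3136 - 25 ≡ 29; y = λ·(19 - 29) - 52 ≡ 58. → (29, 58)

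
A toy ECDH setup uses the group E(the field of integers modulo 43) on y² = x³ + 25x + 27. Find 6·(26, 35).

(39, 32)

Write Q = (26, 35).
Repeated addition: build up to 6Q.
2Q: tangent at (26, 35): λ = (3·26² + 25)/(2·35) ≡ 32/27. 27⁻¹ ≡ 8 (mod 43) since 27·8 = 216 ≡ 1, so λ ≡ 32·8 ≡ 41.
  x = λ² - 26 - 26 = 1681 - 52 ≡ 38; y = λ·(26 - 38) - 35 ≡ 32. → (38, 32)
3Q: (38, 32) + (26, 35). λ = (35 - 32)/(26 - 38) ≡ 3/31 mod 43. 31⁻¹ ≡ 25 (mod 43) since 31·25 = 775 ≡ 1, so λ ≡ 32.
  x = λ² - 38 - 26 = 1024 - 64 ≡ 14; y = λ·(38 - 14) - 32 ≡ 5. → (14, 5)
4Q: (14, 5) + (26, 35). λ = (35 - 5)/(26 - 14) ≡ 30/12 mod 43. 12⁻¹ ≡ 18 (mod 43), so λ ≡ 24.
  x = λ² - 14 - 26 = 576 - 40 ≡ 20; y = λ·(14 - 20) - 5 ≡ 23. → (20, 23)
5Q: (20, 23) + (26, 35). λ = (35 - 23)/(26 - 20) ≡ 12/6 mod 43. 6⁻¹ ≡ 36 (mod 43), so λ ≡ 2.
  x = λ² - 20 - 26 = 4 - 46 ≡ 1; y = λ·(20 - 1) - 23 ≡ 15. → (1, 15)
6Q: (1, 15) + (26, 35). λ = (35 - 15)/(26 - 1) ≡ 20/25 mod 43. 25⁻¹ ≡ 31 (mod 43), so λ ≡ 18.
  x = λ² - 1 - 26 = 324 - 27 ≡ 39; y = λ·(1 - 39) - 15 ≡ 32. → (39, 32)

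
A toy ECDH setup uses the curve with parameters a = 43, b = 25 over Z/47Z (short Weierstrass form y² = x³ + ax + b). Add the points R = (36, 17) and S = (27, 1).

(33, 4)

(36, 17) + (27, 1). λ = (1 - 17)/(27 - 36) ≡ 31/38 mod 47. 38⁻¹ ≡ 26 (mod 47) since 38·26 = 988 ≡ 1, so λ ≡ 7.
  x = λ² - 36 - 27 = 49 - 63 ≡ 33; y = λ·(36 - 33) - 17 ≡ 4. → (33, 4)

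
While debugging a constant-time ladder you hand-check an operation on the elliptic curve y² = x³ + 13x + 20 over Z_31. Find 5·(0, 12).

(28, 4)

Write P = (0, 12).
Repeated addition: build up to 5P.
2P: tangent at (0, 12): λ = (3·0² + 13)/(2·12) ≡ 13/24. 24⁻¹ ≡ 22 (mod 31), so λ ≡ 13·22 ≡ 7.
  x = λ² - 0 - 0 = 49 - 0 ≡ 18; y = λ·(0 - 18) - 12 ≡ 17. → (18, 17)
3P: (18, 17) + (0, 12). λ = (12 - 17)/(0 - 18) ≡ 26/13 mod 31. 13⁻¹ ≡ 12 (mod 31), so λ ≡ 2.
  x = λ² - 18 - 0 = 4 - 18 ≡ 17; y = λ·(18 - 17) - 17 ≡ 16. → (17, 16)
4P: (17, 16) + (0, 12). λ = (12 - 16)/(0 - 17) ≡ 27/14 mod 31. 14⁻¹ ≡ 20 (mod 31), so λ ≡ 13.
  x = λ² - 17 - 0 = 169 - 17 ≡ 28; y = λ·(17 - 28) - 16 ≡ 27. → (28, 27)
5P: (28, 27) + (0, 12). λ = (12 - 27)/(0 - 28) ≡ 16/3 mod 31. 3⁻¹ ≡ 21 (mod 31), so λ ≡ 26.
  x = λ² - 28 - 0 = 676 - 28 ≡ 28; y = λ·(28 - 28) - 27 ≡ 4. → (28, 4)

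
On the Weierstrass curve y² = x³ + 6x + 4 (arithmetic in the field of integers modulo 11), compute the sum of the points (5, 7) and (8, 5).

(5, 7) + (8, 5). λ = (5 - 7)/(8 - 5) ≡ 9/3 mod 11. 3⁻¹ ≡ 4 (mod 11), so λ ≡ 3.
  x = λ² - 5 - 8 = 9 - 13 ≡ 7; y = λ·(5 - 7) - 7 ≡ 9. → (7, 9)

(7, 9)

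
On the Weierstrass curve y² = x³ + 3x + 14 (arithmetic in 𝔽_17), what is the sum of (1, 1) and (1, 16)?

The two points share x = 1 and their y-coordinates satisfy 1 + 16 ≡ 0 (mod 17), so they are inverses. Their sum is 𝒪.

O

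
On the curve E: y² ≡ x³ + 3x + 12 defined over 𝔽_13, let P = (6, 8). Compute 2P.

(5, 3)

tangent at (6, 8): λ = (3·6² + 3)/(2·8) ≡ 7/3. 3⁻¹ ≡ 9 (mod 13), so λ ≡ 7·9 ≡ 11.
  x = λ² - 6 - 6 = 121 - 12 ≡ 5; y = λ·(6 - 5) - 8 ≡ 3. → (5, 3)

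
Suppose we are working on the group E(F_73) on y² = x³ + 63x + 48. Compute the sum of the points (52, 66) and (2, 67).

(15, 34)

(52, 66) + (2, 67). λ = (67 - 66)/(2 - 52) ≡ 1/23 mod 73. 23⁻¹ ≡ 54 (mod 73), so λ ≡ 54.
  x = λ² - 52 - 2 = 2916 - 54 ≡ 15; y = λ·(52 - 15) - 66 ≡ 34. → (15, 34)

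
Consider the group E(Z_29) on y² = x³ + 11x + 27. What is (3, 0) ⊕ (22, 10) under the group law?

(3, 0) + (22, 10). λ = (10 - 0)/(22 - 3) ≡ 10/19 mod 29. 19⁻¹ ≡ 26 (mod 29), so λ ≡ 28.
  x = λ² - 3 - 22 = 784 - 25 ≡ 5; y = λ·(3 - 5) - 0 ≡ 2. → (5, 2)

(5, 2)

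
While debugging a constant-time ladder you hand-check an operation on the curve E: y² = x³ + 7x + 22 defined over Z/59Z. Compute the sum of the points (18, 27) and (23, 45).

(5, 8)

(18, 27) + (23, 45). λ = (45 - 27)/(23 - 18) ≡ 18/5 mod 59. 5⁻¹ ≡ 12 (mod 59) since 5·12 = 60 ≡ 1, so λ ≡ 39.
  x = λ² - 18 - 23 = 1521 - 41 ≡ 5; y = λ·(18 - 5) - 27 ≡ 8. → (5, 8)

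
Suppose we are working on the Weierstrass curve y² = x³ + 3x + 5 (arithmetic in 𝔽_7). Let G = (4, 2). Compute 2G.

(1, 3)

tangent at (4, 2): λ = (3·4² + 3)/(2·2) ≡ 2/4. 4⁻¹ ≡ 2 (mod 7), so λ ≡ 2·2 ≡ 4.
  x = λ² - 4 - 4 = 16 - 8 ≡ 1; y = λ·(4 - 1) - 2 ≡ 3. → (1, 3)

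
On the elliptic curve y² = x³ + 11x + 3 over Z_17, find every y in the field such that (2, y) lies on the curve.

x³ + 11x + 3 = 33 ≡ 16 (mod 17).
Square roots of 16 mod 17: 4 and 13 (since 4² = 16 ≡ 16).

4, 13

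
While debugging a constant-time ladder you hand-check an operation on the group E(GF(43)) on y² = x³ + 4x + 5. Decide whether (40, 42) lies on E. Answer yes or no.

no

y² = 42² ≡ 1; x³ + 4x + 5 = 64165 ≡ 9 (mod 43). 1 ≠ 9.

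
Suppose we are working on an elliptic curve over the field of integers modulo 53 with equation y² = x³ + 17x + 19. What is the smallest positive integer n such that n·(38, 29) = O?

10

2P: tangent at (38, 29): λ = (3·38² + 17)/(2·29) ≡ 3/5. 5⁻¹ ≡ 32 (mod 53), so λ ≡ 3·32 ≡ 43.
  x = λ² - 38 - 38 = 1849 - 76 ≡ 24; y = λ·(38 - 24) - 29 ≡ 43. → (24, 43)
3P: (24, 43) + (38, 29). λ = (29 - 43)/(38 - 24) ≡ 39/14 mod 53. 14⁻¹ ≡ 19 (mod 53), so λ ≡ 52.
  x = λ² - 24 - 38 = 2704 - 62 ≡ 45; y = λ·(24 - 45) - 43 ≡ 31. → (45, 31)
4P: (45, 31) + (38, 29). λ = (29 - 31)/(38 - 45) ≡ 51/46 mod 53. 46⁻¹ ≡ 15 (mod 53) since 46·15 = 690 ≡ 1, so λ ≡ 23.
  x = λ² - 45 - 38 = 529 - 83 ≡ 22; y = λ·(45 - 22) - 31 ≡ 21. → (22, 21)
5P: (22, 21) + (38, 29). λ = (29 - 21)/(38 - 22) ≡ 8/16 mod 53. 16⁻¹ ≡ 10 (mod 53), so λ ≡ 27.
  x = λ² - 22 - 38 = 729 - 60 ≡ 33; y = λ·(22 - 33) - 21 ≡ 0. → (33, 0)
6P: (33, 0) + (38, 29). λ = (29 - 0)/(38 - 33) ≡ 29/5 mod 53. 5⁻¹ ≡ 32 (mod 53), so λ ≡ 27.
  x = λ² - 33 - 38 = 729 - 71 ≡ 22; y = λ·(33 - 22) - 0 ≡ 32. → (22, 32)
7P: (22, 32) + (38, 29). λ = (29 - 32)/(38 - 22) ≡ 50/16 mod 53. 16⁻¹ ≡ 10 (mod 53), so λ ≡ 23.
  x = λ² - 22 - 38 = 529 - 60 ≡ 45; y = λ·(22 - 45) - 32 ≡ 22. → (45, 22)
8P: (45, 22) + (38, 29). λ = (29 - 22)/(38 - 45) ≡ 7/46 mod 53. 46⁻¹ ≡ 15 (mod 53), so λ ≡ 52.
  x = λ² - 45 - 38 = 2704 - 83 ≡ 24; y = λ·(45 - 24) - 22 ≡ 10. → (24, 10)
9P: (24, 10) + (38, 29). λ = (29 - 10)/(38 - 24) ≡ 19/14 mod 53. 14⁻¹ ≡ 19 (mod 53), so λ ≡ 43.
  x = λ² - 24 - 38 = 1849 - 62 ≡ 38; y = λ·(24 - 38) - 10 ≡ 24. → (38, 24)
10P: (38, 24) + (38, 29): same x and y₁ ≡ -y₂, so the sum is O.
10P = O, so the order is 10.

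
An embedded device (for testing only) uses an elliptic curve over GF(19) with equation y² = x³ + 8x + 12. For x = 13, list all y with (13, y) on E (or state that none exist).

x³ + 8x + 12 = 2313 ≡ 14 (mod 19).
14 is a non-residue mod 19; no y exists.

none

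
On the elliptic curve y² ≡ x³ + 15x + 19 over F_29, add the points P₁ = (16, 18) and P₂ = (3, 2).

(16, 18) + (3, 2). λ = (2 - 18)/(3 - 16) ≡ 13/16 mod 29. 16⁻¹ ≡ 20 (mod 29) since 16·20 = 320 ≡ 1, so λ ≡ 28.
  x = λ² - 16 - 3 = 784 - 19 ≡ 11; y = λ·(16 - 11) - 18 ≡ 6. → (11, 6)

(11, 6)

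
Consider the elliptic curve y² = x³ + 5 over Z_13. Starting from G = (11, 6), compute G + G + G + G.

Repeated addition: build up to 4G.
2G: tangent at (11, 6): λ = (3·11² + 0)/(2·6) ≡ 12/12. 12⁻¹ ≡ 12 (mod 13), so λ ≡ 12·12 ≡ 1.
  x = λ² - 11 - 11 = 1 - 22 ≡ 5; y = λ·(11 - 5) - 6 ≡ 0. → (5, 0)
3G: (5, 0) + (11, 6). λ = (6 - 0)/(11 - 5) ≡ 6/6 mod 13. 6⁻¹ ≡ 11 (mod 13) since 6·11 = 66 ≡ 1, so λ ≡ 1.
  x = λ² - 5 - 11 = 1 - 16 ≡ 11; y = λ·(5 - 11) - 0 ≡ 7. → (11, 7)
4G: (11, 7) + (11, 6): same x and y₁ ≡ -y₂, so the sum is the point at infinity.

O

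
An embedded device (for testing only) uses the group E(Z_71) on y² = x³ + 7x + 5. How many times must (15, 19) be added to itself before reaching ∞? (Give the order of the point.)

10

2P: tangent at (15, 19): λ = (3·15² + 7)/(2·19) ≡ 43/38. 38⁻¹ ≡ 43 (mod 71), so λ ≡ 43·43 ≡ 3.
  x = λ² - 15 - 15 = 9 - 30 ≡ 50; y = λ·(15 - 50) - 19 ≡ 18. → (50, 18)
3P: (50, 18) + (15, 19). λ = (19 - 18)/(15 - 50) ≡ 1/36 mod 71. 36⁻¹ ≡ 2 (mod 71), so λ ≡ 2.
  x = λ² - 50 - 15 = 4 - 65 ≡ 10; y = λ·(50 - 10) - 18 ≡ 62. → (10, 62)
4P: (10, 62) + (15, 19). λ = (19 - 62)/(15 - 10) ≡ 28/5 mod 71. 5⁻¹ ≡ 57 (mod 71), so λ ≡ 34.
  x = λ² - 10 - 15 = 1156 - 25 ≡ 66; y = λ·(10 - 66) - 62 ≡ 22. → (66, 22)
5P: (66, 22) + (15, 19). λ = (19 - 22)/(15 - 66) ≡ 68/20 mod 71. 20⁻¹ ≡ 32 (mod 71) since 20·32 = 640 ≡ 1, so λ ≡ 46.
  x = λ² - 66 - 15 = 2116 - 81 ≡ 47; y = λ·(66 - 47) - 22 ≡ 0. → (47, 0)
6P: (47, 0) + (15, 19). λ = (19 - 0)/(15 - 47) ≡ 19/39 mod 71. 39⁻¹ ≡ 51 (mod 71), so λ ≡ 46.
  x = λ² - 47 - 15 = 2116 - 62 ≡ 66; y = λ·(47 - 66) - 0 ≡ 49. → (66, 49)
7P: (66, 49) + (15, 19). λ = (19 - 49)/(15 - 66) ≡ 41/20 mod 71. 20⁻¹ ≡ 32 (mod 71), so λ ≡ 34.
  x = λ² - 66 - 15 = 1156 - 81 ≡ 10; y = λ·(66 - 10) - 49 ≡ 9. → (10, 9)
8P: (10, 9) + (15, 19). λ = (19 - 9)/(15 - 10) ≡ 10/5 mod 71. 5⁻¹ ≡ 57 (mod 71), so λ ≡ 2.
  x = λ² - 10 - 15 = 4 - 25 ≡ 50; y = λ·(10 - 50) - 9 ≡ 53. → (50, 53)
9P: (50, 53) + (15, 19). λ = (19 - 53)/(15 - 50) ≡ 37/36 mod 71. 36⁻¹ ≡ 2 (mod 71), so λ ≡ 3.
  x = λ² - 50 - 15 = 9 - 65 ≡ 15; y = λ·(50 - 15) - 53 ≡ 52. → (15, 52)
10P: (15, 52) + (15, 19): same x and y₁ ≡ -y₂, so the sum is ∞.
10P = ∞, so the order is 10.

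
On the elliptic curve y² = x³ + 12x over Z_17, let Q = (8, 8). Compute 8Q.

(9, 2)

Repeated addition: build up to 8Q.
2Q: tangent at (8, 8): λ = (3·8² + 12)/(2·8) ≡ 0/16. 16⁻¹ ≡ 16 (mod 17), so λ ≡ 0·16 ≡ 0.
  x = λ² - 8 - 8 = 0 - 16 ≡ 1; y = λ·(8 - 1) - 8 ≡ 9. → (1, 9)
3Q: (1, 9) + (8, 8). λ = (8 - 9)/(8 - 1) ≡ 16/7 mod 17. 7⁻¹ ≡ 5 (mod 17), so λ ≡ 12.
  x = λ² - 1 - 8 = 144 - 9 ≡ 16; y = λ·(1 - 16) - 9 ≡ 15. → (16, 15)
4Q: (16, 15) + (8, 8). λ = (8 - 15)/(8 - 16) ≡ 10/9 mod 17. 9⁻¹ ≡ 2 (mod 17), so λ ≡ 3.
  x = λ² - 16 - 8 = 9 - 24 ≡ 2; y = λ·(16 - 2) - 15 ≡ 10. → (2, 10)
5Q: (2, 10) + (8, 8). λ = (8 - 10)/(8 - 2) ≡ 15/6 mod 17. 6⁻¹ ≡ 3 (mod 17), so λ ≡ 11.
  x = λ² - 2 - 8 = 121 - 10 ≡ 9; y = λ·(2 - 9) - 10 ≡ 15. → (9, 15)
6Q: (9, 15) + (8, 8). λ = (8 - 15)/(8 - 9) ≡ 10/16 mod 17. 16⁻¹ ≡ 16 (mod 17), so λ ≡ 7.
  x = λ² - 9 - 8 = 49 - 17 ≡ 15; y = λ·(9 - 15) - 15 ≡ 11. → (15, 11)
7Q: (15, 11) + (8, 8). λ = (8 - 11)/(8 - 15) ≡ 14/10 mod 17. 10⁻¹ ≡ 12 (mod 17), so λ ≡ 15.
  x = λ² - 15 - 8 = 225 - 23 ≡ 15; y = λ·(15 - 15) - 11 ≡ 6. → (15, 6)
8Q: (15, 6) + (8, 8). λ = (8 - 6)/(8 - 15) ≡ 2/10 mod 17. 10⁻¹ ≡ 12 (mod 17) since 10·12 = 120 ≡ 1, so λ ≡ 7.
  x = λ² - 15 - 8 = 49 - 23 ≡ 9; y = λ·(15 - 9) - 6 ≡ 2. → (9, 2)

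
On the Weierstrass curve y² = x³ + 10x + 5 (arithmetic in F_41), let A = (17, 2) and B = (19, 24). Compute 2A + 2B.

First 2A:
Repeated addition: build up to 2A.
2A: tangent at (17, 2): λ = (3·17² + 10)/(2·2) ≡ 16/4. 4⁻¹ ≡ 31 (mod 41), so λ ≡ 16·31 ≡ 4.
  x = λ² - 17 - 17 = 16 - 34 ≡ 23; y = λ·(17 - 23) - 2 ≡ 15. → (23, 15)
2A = (23, 15).
Next 2B:
Repeated addition: build up to 2B.
2B: tangent at (19, 24): λ = (3·19² + 10)/(2·24) ≡ 27/7. 7⁻¹ ≡ 6 (mod 41), so λ ≡ 27·6 ≡ 39.
  x = λ² - 19 - 19 = 1521 - 38 ≡ 7; y = λ·(19 - 7) - 24 ≡ 34. → (7, 34)
2B = (7, 34).
Finally 2A + 2B:
(23, 15) + (7, 34). λ = (34 - 15)/(7 - 23) ≡ 19/25 mod 41. 25⁻¹ ≡ 23 (mod 41), so λ ≡ 27.
  x = λ² - 23 - 7 = 729 - 30 ≡ 2; y = λ·(23 - 2) - 15 ≡ 19. → (2, 19)

(2, 19)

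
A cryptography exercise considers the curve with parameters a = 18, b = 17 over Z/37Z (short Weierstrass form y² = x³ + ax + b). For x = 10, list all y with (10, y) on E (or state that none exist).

none

x³ + 18x + 17 = 1197 ≡ 13 (mod 37).
13 is a non-residue mod 37; no y exists.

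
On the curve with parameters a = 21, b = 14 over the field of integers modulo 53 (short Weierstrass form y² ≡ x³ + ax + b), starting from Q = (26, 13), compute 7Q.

Repeated addition: build up to 7Q.
2Q: tangent at (26, 13): λ = (3·26² + 21)/(2·13) ≡ 35/26. 26⁻¹ ≡ 51 (mod 53) since 26·51 = 1326 ≡ 1, so λ ≡ 35·51 ≡ 36.
  x = λ² - 26 - 26 = 1296 - 52 ≡ 25; y = λ·(26 - 25) - 13 ≡ 23. → (25, 23)
3Q: (25, 23) + (26, 13). λ = (13 - 23)/(26 - 25) ≡ 43/1 mod 53. 1⁻¹ ≡ 1 (mod 53) since 1·1 = 1 ≡ 1, so λ ≡ 43.
  x = λ² - 25 - 26 = 1849 - 51 ≡ 49; y = λ·(25 - 49) - 23 ≡ 5. → (49, 5)
4Q: (49, 5) + (26, 13). λ = (13 - 5)/(26 - 49) ≡ 8/30 mod 53. 30⁻¹ ≡ 23 (mod 53) since 30·23 = 690 ≡ 1, so λ ≡ 25.
  x = λ² - 49 - 26 = 625 - 75 ≡ 20; y = λ·(49 - 20) - 5 ≡ 31. → (20, 31)
5Q: (20, 31) + (26, 13). λ = (13 - 31)/(26 - 20) ≡ 35/6 mod 53. 6⁻¹ ≡ 9 (mod 53) since 6·9 = 54 ≡ 1, so λ ≡ 50.
  x = λ² - 20 - 26 = 2500 - 46 ≡ 16; y = λ·(20 - 16) - 31 ≡ 10. → (16, 10)
6Q: (16, 10) + (26, 13). λ = (13 - 10)/(26 - 16) ≡ 3/10 mod 53. 10⁻¹ ≡ 16 (mod 53) since 10·16 = 160 ≡ 1, so λ ≡ 48.
  x = λ² - 16 - 26 = 2304 - 42 ≡ 36; y = λ·(16 - 36) - 10 ≡ 37. → (36, 37)
7Q: (36, 37) + (26, 13). λ = (13 - 37)/(26 - 36) ≡ 29/43 mod 53. 43⁻¹ ≡ 37 (mod 53), so λ ≡ 13.
  x = λ² - 36 - 26 = 169 - 62 ≡ 1; y = λ·(36 - 1) - 37 ≡ 47. → (1, 47)

(1, 47)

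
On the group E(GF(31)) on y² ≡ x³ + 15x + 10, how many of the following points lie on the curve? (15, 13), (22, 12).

(15, 13): 13² ≡ 14, rhs ≡ 14 → on.
(22, 12): 12² ≡ 20, rhs ≡ 14 → off.

1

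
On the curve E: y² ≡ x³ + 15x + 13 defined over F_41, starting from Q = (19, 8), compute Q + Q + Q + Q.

Repeated addition: build up to 4Q.
2Q: tangent at (19, 8): λ = (3·19² + 15)/(2·8) ≡ 32/16. 16⁻¹ ≡ 18 (mod 41), so λ ≡ 32·18 ≡ 2.
  x = λ² - 19 - 19 = 4 - 38 ≡ 7; y = λ·(19 - 7) - 8 ≡ 16. → (7, 16)
3Q: (7, 16) + (19, 8). λ = (8 - 16)/(19 - 7) ≡ 33/12 mod 41. 12⁻¹ ≡ 24 (mod 41), so λ ≡ 13.
  x = λ² - 7 - 19 = 169 - 26 ≡ 20; y = λ·(7 - 20) - 16 ≡ 20. → (20, 20)
4Q: (20, 20) + (19, 8). λ = (8 - 20)/(19 - 20) ≡ 29/40 mod 41. 40⁻¹ ≡ 40 (mod 41), so λ ≡ 12.
  x = λ² - 20 - 19 = 144 - 39 ≡ 23; y = λ·(20 - 23) - 20 ≡ 26. → (23, 26)

(23, 26)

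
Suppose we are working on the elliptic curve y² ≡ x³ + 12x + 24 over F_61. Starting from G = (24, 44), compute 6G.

(2, 19)

Double-and-add on 6 = (110)₂. Start with G = (24, 44) for the leading 1-bit.
double: tangent at (24, 44): λ = (3·24² + 12)/(2·44) ≡ 32/27. 27⁻¹ ≡ 52 (mod 61) since 27·52 = 1404 ≡ 1, so λ ≡ 32·52 ≡ 17.
  x = λ² - 24 - 24 = 289 - 48 ≡ 58; y = λ·(24 - 58) - 44 ≡ 49. → (58, 49)
add G: (58, 49) + (24, 44). λ = (44 - 49)/(24 - 58) ≡ 56/27 mod 61. 27⁻¹ ≡ 52 (mod 61), so λ ≡ 45.
  x = λ² - 58 - 24 = 2025 - 82 ≡ 52; y = λ·(58 - 52) - 49 ≡ 38. → (52, 38)
double: tangent at (52, 38): λ = (3·52² + 12)/(2·38) ≡ 11/15. 15⁻¹ ≡ 57 (mod 61), so λ ≡ 11·57 ≡ 17.
  x = λ² - 52 - 52 = 289 - 104 ≡ 2; y = λ·(52 - 2) - 38 ≡ 19. → (2, 19)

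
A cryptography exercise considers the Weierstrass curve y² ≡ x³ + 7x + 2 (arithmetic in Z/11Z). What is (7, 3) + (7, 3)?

tangent at (7, 3): λ = (3·7² + 7)/(2·3) ≡ 0/6. 6⁻¹ ≡ 2 (mod 11), so λ ≡ 0·2 ≡ 0.
  x = λ² - 7 - 7 = 0 - 14 ≡ 8; y = λ·(7 - 8) - 3 ≡ 8. → (8, 8)

(8, 8)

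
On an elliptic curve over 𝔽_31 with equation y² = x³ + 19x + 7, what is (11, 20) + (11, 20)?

(11, 11)

tangent at (11, 20): λ = (3·11² + 19)/(2·20) ≡ 10/9. 9⁻¹ ≡ 7 (mod 31), so λ ≡ 10·7 ≡ 8.
  x = λ² - 11 - 11 = 64 - 22 ≡ 11; y = λ·(11 - 11) - 20 ≡ 11. → (11, 11)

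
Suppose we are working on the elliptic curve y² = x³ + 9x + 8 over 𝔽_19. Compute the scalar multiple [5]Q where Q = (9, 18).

(16, 7)

Double-and-add on 5 = (101)₂. Start with Q = (9, 18) for the leading 1-bit.
double: tangent at (9, 18): λ = (3·9² + 9)/(2·18) ≡ 5/17. 17⁻¹ ≡ 9 (mod 19) since 17·9 = 153 ≡ 1, so λ ≡ 5·9 ≡ 7.
  x = λ² - 9 - 9 = 49 - 18 ≡ 12; y = λ·(9 - 12) - 18 ≡ 18. → (12, 18)
double: tangent at (12, 18): λ = (3·12² + 9)/(2·18) ≡ 4/17. 17⁻¹ ≡ 9 (mod 19) since 17·9 = 153 ≡ 1, so λ ≡ 4·9 ≡ 17.
  x = λ² - 12 - 12 = 289 - 24 ≡ 18; y = λ·(12 - 18) - 18 ≡ 13. → (18, 13)
add Q: (18, 13) + (9, 18). λ = (18 - 13)/(9 - 18) ≡ 5/10 mod 19. 10⁻¹ ≡ 2 (mod 19), so λ ≡ 10.
  x = λ² - 18 - 9 = 100 - 27 ≡ 16; y = λ·(18 - 16) - 13 ≡ 7. → (16, 7)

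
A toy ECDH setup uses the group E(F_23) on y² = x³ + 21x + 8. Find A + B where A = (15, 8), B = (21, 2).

(11, 11)

(15, 8) + (21, 2). λ = (2 - 8)/(21 - 15) ≡ 17/6 mod 23. 6⁻¹ ≡ 4 (mod 23), so λ ≡ 22.
  x = λ² - 15 - 21 = 484 - 36 ≡ 11; y = λ·(15 - 11) - 8 ≡ 11. → (11, 11)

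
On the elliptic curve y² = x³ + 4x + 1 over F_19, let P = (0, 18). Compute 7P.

Repeated addition: build up to 7P.
2P: tangent at (0, 18): λ = (3·0² + 4)/(2·18) ≡ 4/17. 17⁻¹ ≡ 9 (mod 19), so λ ≡ 4·9 ≡ 17.
  x = λ² - 0 - 0 = 289 - 0 ≡ 4; y = λ·(0 - 4) - 18 ≡ 9. → (4, 9)
3P: (4, 9) + (0, 18). λ = (18 - 9)/(0 - 4) ≡ 9/15 mod 19. 15⁻¹ ≡ 14 (mod 19), so λ ≡ 12.
  x = λ² - 4 - 0 = 144 - 4 ≡ 7; y = λ·(4 - 7) - 9 ≡ 12. → (7, 12)
4P: (7, 12) + (0, 18). λ = (18 - 12)/(0 - 7) ≡ 6/12 mod 19. 12⁻¹ ≡ 8 (mod 19), so λ ≡ 10.
  x = λ² - 7 - 0 = 100 - 7 ≡ 17; y = λ·(7 - 17) - 12 ≡ 2. → (17, 2)
5P: (17, 2) + (0, 18). λ = (18 - 2)/(0 - 17) ≡ 16/2 mod 19. 2⁻¹ ≡ 10 (mod 19), so λ ≡ 8.
  x = λ² - 17 - 0 = 64 - 17 ≡ 9; y = λ·(17 - 9) - 2 ≡ 5. → (9, 5)
6P: (9, 5) + (0, 18). λ = (18 - 5)/(0 - 9) ≡ 13/10 mod 19. 10⁻¹ ≡ 2 (mod 19), so λ ≡ 7.
  x = λ² - 9 - 0 = 49 - 9 ≡ 2; y = λ·(9 - 2) - 5 ≡ 6. → (2, 6)
7P: (2, 6) + (0, 18). λ = (18 - 6)/(0 - 2) ≡ 12/17 mod 19. 17⁻¹ ≡ 9 (mod 19), so λ ≡ 13.
  x = λ² - 2 - 0 = 169 - 2 ≡ 15; y = λ·(2 - 15) - 6 ≡ 15. → (15, 15)

(15, 15)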